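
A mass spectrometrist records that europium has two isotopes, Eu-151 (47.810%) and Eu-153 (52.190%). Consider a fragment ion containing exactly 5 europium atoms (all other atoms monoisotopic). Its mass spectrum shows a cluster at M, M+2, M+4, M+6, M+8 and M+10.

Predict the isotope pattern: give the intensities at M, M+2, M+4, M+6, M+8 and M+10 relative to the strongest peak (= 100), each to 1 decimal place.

7.7 : 42.0 : 91.6 : 100.0 : 54.6 : 11.9

Expanding (0.47810 + 0.52190)^5:
P(M) = 0.47810^5 = 0.024980
P(M+2) = 5 × 0.47810^4 × 0.52190^1 = 0.136343
P(M+4) = 10 × 0.47810^3 × 0.52190^2 = 0.297667
P(M+6) = 10 × 0.47810^2 × 0.52190^3 = 0.324937
P(M+8) = 5 × 0.47810^1 × 0.52190^4 = 0.177353
P(M+10) = 0.52190^5 = 0.038720
The M+6 peak is largest (0.324937); scaling to 100 gives 7.7 : 42.0 : 91.6 : 100.0 : 54.6 : 11.9.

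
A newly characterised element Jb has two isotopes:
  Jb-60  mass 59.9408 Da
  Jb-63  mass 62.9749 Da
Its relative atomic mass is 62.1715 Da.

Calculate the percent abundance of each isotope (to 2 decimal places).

Jb-60: 26.48%, Jb-63: 73.52%

Writing the weighted mean with unknown fraction x of Jb-60:
59.9408·x + 62.9749·(1 − x) = 62.1715
(59.9408 − 62.9749)·x = 62.1715 − 62.9749
x = -0.8034 / -3.0341 = 0.26479 → 26.48% Jb-60, 73.52% Jb-63.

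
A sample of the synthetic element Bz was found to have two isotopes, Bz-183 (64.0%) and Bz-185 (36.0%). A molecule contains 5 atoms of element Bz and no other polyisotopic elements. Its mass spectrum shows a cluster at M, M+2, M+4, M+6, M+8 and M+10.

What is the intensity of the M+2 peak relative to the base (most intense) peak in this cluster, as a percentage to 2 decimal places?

88.89%

(0.640 + 0.360)^5 gives M 0.1074, M+2 0.3020, M+4 0.3397, M+6 0.1911, M+8 0.0537, M+10 0.0060; the largest is M+4.
P(M+4) = C(5,2) × 0.640^3 × 0.360^2 = 10 × 0.262144 × 0.1296 = 0.339739 (base)
P(M+2) = C(5,1) × 0.640^4 × 0.360^1 = 5 × 0.16777216 × 0.3600 = 0.301990
Relative intensity = 0.301990 / 0.339739 × 100 = 88.89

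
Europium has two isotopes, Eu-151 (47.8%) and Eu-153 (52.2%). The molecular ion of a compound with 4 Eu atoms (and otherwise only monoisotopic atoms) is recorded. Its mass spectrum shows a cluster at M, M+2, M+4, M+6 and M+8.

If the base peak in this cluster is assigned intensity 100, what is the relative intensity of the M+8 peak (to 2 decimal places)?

19.88

(0.478 + 0.522)^4 gives M 0.0522, M+2 0.2280, M+4 0.3735, M+6 0.2720, M+8 0.0742; the largest is M+4.
P(M+4) = C(4,2) × 0.478^2 × 0.522^2 = 6 × 0.228484 × 0.272484 = 0.373549 (base)
P(M+8) = C(4,4) × 0.478^0 × 0.522^4 = 1 × 1.0000 × 0.07424753 = 0.074248
Relative intensity = 0.074248 / 0.373549 × 100 = 19.88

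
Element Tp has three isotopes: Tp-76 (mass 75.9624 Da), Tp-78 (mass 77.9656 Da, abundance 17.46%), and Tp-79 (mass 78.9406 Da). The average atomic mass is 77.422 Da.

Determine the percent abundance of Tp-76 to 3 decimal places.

The remaining 82.54% is split between Tp-76 (fraction x) and Tp-79 (fraction 0.8254 − x).
Substituting: 75.9624x + 78.9406(0.8254 − x) = 63.80920624
(75.9624 − 78.9406)x = -1.348365  ⇒  x = 0.45274, y = 0.37266
Tp-76: 45.274%, Tp-79: 37.266%.

45.274%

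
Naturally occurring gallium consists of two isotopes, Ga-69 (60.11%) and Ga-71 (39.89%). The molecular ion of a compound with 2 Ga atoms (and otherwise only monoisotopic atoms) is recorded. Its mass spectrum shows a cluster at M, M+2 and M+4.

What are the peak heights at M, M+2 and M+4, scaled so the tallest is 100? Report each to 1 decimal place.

75.3 : 100.0 : 33.2

Each Ga atom is independently Ga-69 (p = 0.6011) or Ga-71 (q = 0.3989); the cluster is the binomial expansion (p + q)^2.
P(M) = 0.6011^2 = 0.361321
P(M+2) = 2 × 0.6011^1 × 0.3989^1 = 0.479558
P(M+4) = 0.3989^2 = 0.159121
The M+2 peak is largest (0.479558); scaling to 100 gives 75.3 : 100.0 : 33.2.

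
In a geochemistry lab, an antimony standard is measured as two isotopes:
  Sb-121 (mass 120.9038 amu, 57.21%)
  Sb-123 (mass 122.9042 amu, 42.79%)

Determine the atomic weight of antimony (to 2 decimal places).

Ar = Σ fᵢ·mᵢ = 0.5721 × 120.9038 + 0.4279 × 122.9042
= 69.16906 + 52.59071 = 121.75977 amu

121.76 amu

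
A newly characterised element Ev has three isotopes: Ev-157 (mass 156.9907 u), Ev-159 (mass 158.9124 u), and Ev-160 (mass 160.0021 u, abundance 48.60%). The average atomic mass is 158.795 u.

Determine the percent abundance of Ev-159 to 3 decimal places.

17.732%

The remaining 51.40% is split between Ev-157 (fraction x) and Ev-159 (fraction 0.5140 − x).
Substituting: 156.9907x + 158.9124(0.5140 − x) = 81.0339794
(156.9907 − 158.9124)x = -0.6469942  ⇒  x = 0.33668, y = 0.17732
Ev-157: 33.668%, Ev-159: 17.732%.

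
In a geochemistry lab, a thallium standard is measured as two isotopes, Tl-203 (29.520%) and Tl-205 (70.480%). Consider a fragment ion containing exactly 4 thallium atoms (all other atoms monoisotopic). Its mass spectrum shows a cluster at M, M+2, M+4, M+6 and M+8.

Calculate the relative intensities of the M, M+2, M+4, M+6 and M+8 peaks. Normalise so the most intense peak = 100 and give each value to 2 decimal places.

1.84 : 17.54 : 62.83 : 100.00 : 59.69

The 4 Tl atoms are independent, so intensities follow the terms of (0.29520 + 0.70480)^4.
P(M) = 0.29520^4 = 0.007594
P(M+2) = 4 × 0.29520^3 × 0.70480^1 = 0.072523
P(M+4) = 6 × 0.29520^2 × 0.70480^2 = 0.259726
P(M+6) = 4 × 0.29520^1 × 0.70480^3 = 0.413403
P(M+8) = 0.70480^4 = 0.246754
The M+6 peak is largest (0.413403); scaling to 100 gives 1.84 : 17.54 : 62.83 : 100.00 : 59.69.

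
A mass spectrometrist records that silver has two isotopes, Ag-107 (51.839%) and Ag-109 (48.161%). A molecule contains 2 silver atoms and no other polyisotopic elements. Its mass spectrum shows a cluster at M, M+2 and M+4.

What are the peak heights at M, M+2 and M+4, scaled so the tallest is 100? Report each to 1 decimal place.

53.8 : 100.0 : 46.5

Expanding (0.51839 + 0.48161)^2:
P(M) = 0.51839^2 = 0.268728
P(M+2) = 2 × 0.51839^1 × 0.48161^1 = 0.499324
P(M+4) = 0.48161^2 = 0.231948
The M+2 peak is largest (0.499324); scaling to 100 gives 53.8 : 100.0 : 46.5.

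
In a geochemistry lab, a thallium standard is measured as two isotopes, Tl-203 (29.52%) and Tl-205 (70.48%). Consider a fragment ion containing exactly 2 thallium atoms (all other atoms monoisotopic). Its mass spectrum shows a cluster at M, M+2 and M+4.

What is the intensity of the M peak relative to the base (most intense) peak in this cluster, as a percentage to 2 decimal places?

(0.2952 + 0.7048)^2 gives M 0.0871, M+2 0.4161, M+4 0.4967; the largest is M+4.
P(M+4) = C(2,2) × 0.2952^0 × 0.7048^2 = 1 × 1.0000 × 0.49674304 = 0.496743 (base)
P(M) = C(2,0) × 0.2952^2 × 0.7048^0 = 1 × 0.08714304 × 1.0000 = 0.087143
Relative intensity = 0.087143 / 0.496743 × 100 = 17.54

17.54%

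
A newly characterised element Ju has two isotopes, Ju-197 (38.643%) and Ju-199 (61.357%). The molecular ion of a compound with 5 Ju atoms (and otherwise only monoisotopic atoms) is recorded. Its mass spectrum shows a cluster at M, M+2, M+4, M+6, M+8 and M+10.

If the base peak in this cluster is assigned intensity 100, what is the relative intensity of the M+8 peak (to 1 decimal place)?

79.4

Binomial terms of (0.38643 + 0.61357)^5: M 0.0086, M+2 0.0684, M+4 0.2172, M+6 0.3449, M+8 0.2738, M+10 0.0870 → M+6 is the base peak.
P(M+6) = C(5,3) × 0.38643^2 × 0.61357^3 = 10 × 0.14932814 × 0.23098956 = 0.344932 (base)
P(M+8) = C(5,4) × 0.38643^1 × 0.61357^4 = 5 × 0.38643 × 0.14172826 = 0.273840
Relative intensity = 0.273840 / 0.344932 × 100 = 79.4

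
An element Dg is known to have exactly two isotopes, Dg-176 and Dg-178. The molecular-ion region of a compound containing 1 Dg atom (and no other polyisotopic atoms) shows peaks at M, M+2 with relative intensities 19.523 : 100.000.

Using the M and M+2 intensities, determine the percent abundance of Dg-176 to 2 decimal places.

16.33%

Write p for the Dg-176 fraction. I(M+2)/I(M) = [C(1,1)·p^0·(1−p)] / p^1 = 1·(1−p)/p = 100.000/19.523 = 5.1222
(1−p)/p = 5.1222/1 = 5.1222  ⇒  p = 1/(1 + 5.1222) = 0.1633
Dg-176: 16.33%, Dg-178: 83.67%.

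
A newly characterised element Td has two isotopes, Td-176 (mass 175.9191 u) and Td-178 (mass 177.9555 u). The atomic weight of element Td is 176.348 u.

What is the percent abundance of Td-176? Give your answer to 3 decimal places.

Writing the weighted mean with unknown fraction x of Td-176:
175.9191·x + 177.9555·(1 − x) = 176.348
(175.9191 − 177.9555)·x = 176.348 − 177.9555
x = -1.6075 / -2.0364 = 0.78938 → 78.938% Td-176, 21.062% Td-178.

78.938%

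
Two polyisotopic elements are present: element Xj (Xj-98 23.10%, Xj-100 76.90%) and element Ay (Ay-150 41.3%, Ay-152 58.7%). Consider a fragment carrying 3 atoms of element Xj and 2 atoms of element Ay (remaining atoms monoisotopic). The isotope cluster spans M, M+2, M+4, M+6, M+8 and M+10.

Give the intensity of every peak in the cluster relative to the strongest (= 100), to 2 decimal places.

Element Xj pattern (n=3): 0.01232639 : 0.12310383 : 0.40981317 : 0.45475661
Element Ay pattern (n=2): 0.170569 : 0.484862 : 0.344569
Convolve the two distributions (both contribute in 2-u steps):
  M: 0.01232639×0.170569 = 0.002103
  M+2: 0.01232639×0.484862 + 0.12310383×0.170569 = 0.026974
  M+4: 0.01232639×0.344569 + 0.12310383×0.484862 + 0.40981317×0.170569 = 0.133837
  M+6: 0.12310383×0.344569 + 0.40981317×0.484862 + 0.45475661×0.170569 = 0.318688
  M+8: 0.40981317×0.344569 + 0.45475661×0.484862 = 0.361703
  M+10: 0.45475661×0.344569 = 0.156695
Scale to base peak (0.361703) = 100: 0.58 : 7.46 : 37.00 : 88.11 : 100.00 : 43.32

0.58 : 7.46 : 37.00 : 88.11 : 100.00 : 43.32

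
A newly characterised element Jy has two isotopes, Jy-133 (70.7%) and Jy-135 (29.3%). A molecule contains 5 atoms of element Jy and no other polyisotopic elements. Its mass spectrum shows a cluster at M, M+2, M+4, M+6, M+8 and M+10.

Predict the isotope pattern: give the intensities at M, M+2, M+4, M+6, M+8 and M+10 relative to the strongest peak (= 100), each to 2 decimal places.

The 5 Jy atoms are independent, so intensities follow the terms of (0.707 + 0.293)^5.
P(M) = 0.707^5 = 0.176643
P(M+2) = 5 × 0.707^4 × 0.293^1 = 0.366029
P(M+4) = 10 × 0.707^3 × 0.293^2 = 0.303385
P(M+6) = 10 × 0.707^2 × 0.293^3 = 0.125731
P(M+8) = 5 × 0.707^1 × 0.293^4 = 0.026053
P(M+10) = 0.293^5 = 0.002159
The M+2 peak is largest (0.366029); scaling to 100 gives 48.26 : 100.00 : 82.89 : 34.35 : 7.12 : 0.59.

48.26 : 100.00 : 82.89 : 34.35 : 7.12 : 0.59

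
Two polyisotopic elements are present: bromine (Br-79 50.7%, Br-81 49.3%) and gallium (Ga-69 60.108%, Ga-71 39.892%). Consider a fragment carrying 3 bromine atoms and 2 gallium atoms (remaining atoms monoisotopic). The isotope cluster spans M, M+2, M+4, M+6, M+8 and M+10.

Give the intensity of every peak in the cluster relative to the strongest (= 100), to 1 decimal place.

Bromine pattern (n=3): 0.13032384 : 0.38017547 : 0.36967753 : 0.11982316
Gallium pattern (n=2): 0.36129717 : 0.47956567 : 0.15913717
Convolve the two distributions (both contribute in 2-u steps):
  M: 0.13032384×0.36129717 = 0.047086
  M+2: 0.13032384×0.47956567 + 0.38017547×0.36129717 = 0.199855
  M+4: 0.13032384×0.15913717 + 0.38017547×0.47956567 + 0.36967753×0.36129717 = 0.336622
  M+6: 0.38017547×0.15913717 + 0.36967753×0.47956567 + 0.11982316×0.36129717 = 0.281076
  M+8: 0.36967753×0.15913717 + 0.11982316×0.47956567 = 0.116293
  M+10: 0.11982316×0.15913717 = 0.019068
Scale to base peak (0.336622) = 100: 14.0 : 59.4 : 100.0 : 83.5 : 34.5 : 5.7

14.0 : 59.4 : 100.0 : 83.5 : 34.5 : 5.7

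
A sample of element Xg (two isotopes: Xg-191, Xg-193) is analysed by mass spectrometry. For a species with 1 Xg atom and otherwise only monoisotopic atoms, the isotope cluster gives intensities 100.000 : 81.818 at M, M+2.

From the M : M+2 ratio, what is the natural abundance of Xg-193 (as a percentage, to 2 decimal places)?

45.00%

Write p for the Xg-191 fraction. I(M+2)/I(M) = [C(1,1)·p^0·(1−p)] / p^1 = 1·(1−p)/p = 81.818/100.000 = 0.8182
(1−p)/p = 0.8182/1 = 0.8182  ⇒  p = 1/(1 + 0.8182) = 0.5500
Xg-191: 55.00%, Xg-193: 45.00%.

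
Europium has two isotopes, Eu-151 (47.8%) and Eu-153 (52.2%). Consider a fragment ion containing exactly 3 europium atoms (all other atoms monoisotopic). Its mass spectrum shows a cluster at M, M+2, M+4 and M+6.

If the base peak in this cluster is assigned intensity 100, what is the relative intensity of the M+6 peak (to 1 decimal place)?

36.4

(0.478 + 0.522)^3 gives M 0.1092, M+2 0.3578, M+4 0.3907, M+6 0.1422; the largest is M+4.
P(M+4) = C(3,2) × 0.478^1 × 0.522^2 = 3 × 0.4780 × 0.272484 = 0.390742 (base)
P(M+6) = C(3,3) × 0.478^0 × 0.522^3 = 1 × 1.0000 × 0.14223665 = 0.142237
Relative intensity = 0.142237 / 0.390742 × 100 = 36.4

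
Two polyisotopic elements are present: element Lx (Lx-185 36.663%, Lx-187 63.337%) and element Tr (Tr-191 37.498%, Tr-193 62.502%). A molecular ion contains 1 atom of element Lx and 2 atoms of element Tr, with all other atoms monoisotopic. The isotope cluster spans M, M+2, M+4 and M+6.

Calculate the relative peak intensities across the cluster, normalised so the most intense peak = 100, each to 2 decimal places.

Element Lx pattern (n=1): 0.36663 : 0.63337
Element Tr pattern (n=2): 0.14061 : 0.46874 : 0.39065
Convolve the two distributions (both contribute in 2-u steps):
  M: 0.36663×0.14061 = 0.051552
  M+2: 0.36663×0.46874 + 0.63337×0.14061 = 0.260912
  M+4: 0.36663×0.39065 + 0.63337×0.46874 = 0.440110
  M+6: 0.63337×0.39065 = 0.247426
Scale to base peak (0.440110) = 100: 11.71 : 59.28 : 100.00 : 56.22

11.71 : 59.28 : 100.00 : 56.22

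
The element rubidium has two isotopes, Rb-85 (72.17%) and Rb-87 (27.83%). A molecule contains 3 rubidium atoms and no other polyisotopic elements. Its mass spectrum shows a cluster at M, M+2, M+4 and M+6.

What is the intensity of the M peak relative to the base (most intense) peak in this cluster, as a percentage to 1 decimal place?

(0.7217 + 0.2783)^3 gives M 0.3759, M+2 0.4349, M+4 0.1677, M+6 0.0216; the largest is M+2.
P(M+2) = C(3,1) × 0.7217^2 × 0.2783^1 = 3 × 0.52085089 × 0.2783 = 0.434858 (base)
P(M) = C(3,0) × 0.7217^3 × 0.2783^0 = 1 × 0.37589809 × 1.0000 = 0.375898
Relative intensity = 0.375898 / 0.434858 × 100 = 86.4

86.4%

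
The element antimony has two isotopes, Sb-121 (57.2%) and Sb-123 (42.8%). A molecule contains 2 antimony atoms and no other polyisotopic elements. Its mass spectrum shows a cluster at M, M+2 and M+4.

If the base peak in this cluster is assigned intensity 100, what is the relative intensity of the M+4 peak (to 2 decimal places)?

(0.572 + 0.428)^2 gives M 0.3272, M+2 0.4896, M+4 0.1832; the largest is M+2.
P(M+2) = C(2,1) × 0.572^1 × 0.428^1 = 2 × 0.5720 × 0.4280 = 0.489632 (base)
P(M+4) = C(2,2) × 0.572^0 × 0.428^2 = 1 × 1.0000 × 0.183184 = 0.183184
Relative intensity = 0.183184 / 0.489632 × 100 = 37.41

37.41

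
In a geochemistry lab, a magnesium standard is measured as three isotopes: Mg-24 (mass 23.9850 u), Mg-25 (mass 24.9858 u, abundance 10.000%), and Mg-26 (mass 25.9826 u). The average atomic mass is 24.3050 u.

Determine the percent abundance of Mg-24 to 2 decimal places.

The remaining 90.000% is split between Mg-24 (fraction x) and Mg-26 (fraction 0.90000 − x).
Substituting: 23.9850x + 25.9826(0.90000 − x) = 21.80642
(23.9850 − 25.9826)x = -1.57792  ⇒  x = 0.78991, y = 0.11009
Mg-24: 78.99%, Mg-26: 11.01%.

78.99%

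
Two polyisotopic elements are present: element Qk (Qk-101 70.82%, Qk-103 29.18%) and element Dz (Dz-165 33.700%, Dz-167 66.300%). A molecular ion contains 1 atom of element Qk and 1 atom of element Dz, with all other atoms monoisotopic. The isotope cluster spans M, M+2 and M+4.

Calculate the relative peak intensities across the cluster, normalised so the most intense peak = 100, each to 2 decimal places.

Element Qk pattern (n=1): 0.7082 : 0.2918
Element Dz pattern (n=1): 0.3370 : 0.6630
Convolve the two distributions (both contribute in 2-u steps):
  M: 0.7082×0.3370 = 0.238663
  M+2: 0.7082×0.6630 + 0.2918×0.3370 = 0.567873
  M+4: 0.2918×0.6630 = 0.193463
Scale to base peak (0.567873) = 100: 42.03 : 100.00 : 34.07

42.03 : 100.00 : 34.07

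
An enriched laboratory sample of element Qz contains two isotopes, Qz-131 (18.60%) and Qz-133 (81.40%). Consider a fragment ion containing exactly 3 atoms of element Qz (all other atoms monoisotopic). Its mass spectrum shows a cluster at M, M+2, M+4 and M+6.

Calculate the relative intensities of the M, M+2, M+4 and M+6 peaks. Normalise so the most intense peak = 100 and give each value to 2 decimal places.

1.19 : 15.66 : 68.55 : 100.00

Each Qz atom is independently Qz-131 (p = 0.1860) or Qz-133 (q = 0.8140); the cluster is the binomial expansion (p + q)^3.
P(M) = 0.1860^3 = 0.006435
P(M+2) = 3 × 0.1860^2 × 0.8140^1 = 0.084483
P(M+4) = 3 × 0.1860^1 × 0.8140^2 = 0.369729
P(M+6) = 0.8140^3 = 0.539353
The M+6 peak is largest (0.539353); scaling to 100 gives 1.19 : 15.66 : 68.55 : 100.00.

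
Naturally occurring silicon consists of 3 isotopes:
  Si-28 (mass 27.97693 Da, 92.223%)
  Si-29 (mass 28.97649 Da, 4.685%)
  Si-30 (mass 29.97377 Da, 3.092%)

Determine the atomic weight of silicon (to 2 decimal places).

28.09 Da

Ar = Σ fᵢ·mᵢ = 0.92223 × 27.97693 + 0.04685 × 28.97649 + 0.03092 × 29.97377
= 25.801164 + 1.357549 + 0.926789 = 28.085502 Da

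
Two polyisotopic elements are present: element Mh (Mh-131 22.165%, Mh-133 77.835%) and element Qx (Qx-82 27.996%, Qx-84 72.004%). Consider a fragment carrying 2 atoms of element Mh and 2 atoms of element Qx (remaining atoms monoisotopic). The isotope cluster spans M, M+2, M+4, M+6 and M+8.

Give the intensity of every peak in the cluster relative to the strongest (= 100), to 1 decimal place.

Element Mh pattern (n=2): 0.04912872 : 0.34504255 : 0.60582872
Element Qx pattern (n=2): 0.0783776 : 0.4031648 : 0.5184576
Convolve the two distributions (both contribute in 2-u steps):
  M: 0.04912872×0.0783776 = 0.003851
  M+2: 0.04912872×0.4031648 + 0.34504255×0.0783776 = 0.046851
  M+4: 0.04912872×0.5184576 + 0.34504255×0.4031648 + 0.60582872×0.0783776 = 0.212064
  M+6: 0.34504255×0.5184576 + 0.60582872×0.4031648 = 0.423139
  M+8: 0.60582872×0.5184576 = 0.314097
Scale to base peak (0.423139) = 100: 0.9 : 11.1 : 50.1 : 100.0 : 74.2

0.9 : 11.1 : 50.1 : 100.0 : 74.2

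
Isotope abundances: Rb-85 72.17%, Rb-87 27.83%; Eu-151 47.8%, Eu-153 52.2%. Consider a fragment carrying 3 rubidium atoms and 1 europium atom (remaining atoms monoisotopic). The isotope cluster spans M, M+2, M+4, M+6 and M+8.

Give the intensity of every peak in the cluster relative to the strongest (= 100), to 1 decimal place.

Rubidium pattern (n=3): 0.37589809 : 0.43485841 : 0.16768892 : 0.02155458
Europium pattern (n=1): 0.4780 : 0.5220
Convolve the two distributions (both contribute in 2-u steps):
  M: 0.37589809×0.4780 = 0.179679
  M+2: 0.37589809×0.5220 + 0.43485841×0.4780 = 0.404081
  M+4: 0.43485841×0.5220 + 0.16768892×0.4780 = 0.307151
  M+6: 0.16768892×0.5220 + 0.02155458×0.4780 = 0.097837
  M+8: 0.02155458×0.5220 = 0.011251
Scale to base peak (0.404081) = 100: 44.5 : 100.0 : 76.0 : 24.2 : 2.8

44.5 : 100.0 : 76.0 : 24.2 : 2.8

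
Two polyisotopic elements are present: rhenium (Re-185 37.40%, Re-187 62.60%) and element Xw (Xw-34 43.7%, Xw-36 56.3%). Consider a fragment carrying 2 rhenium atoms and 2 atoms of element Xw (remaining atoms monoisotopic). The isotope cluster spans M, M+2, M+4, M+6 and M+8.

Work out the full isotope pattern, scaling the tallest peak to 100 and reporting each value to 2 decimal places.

7.64 : 45.27 : 100.00 : 97.62 : 35.53

Rhenium pattern (n=2): 0.139876 : 0.468248 : 0.391876
Element Xw pattern (n=2): 0.190969 : 0.492062 : 0.316969
Convolve the two distributions (both contribute in 2-u steps):
  M: 0.139876×0.190969 = 0.026712
  M+2: 0.139876×0.492062 + 0.468248×0.190969 = 0.158249
  M+4: 0.139876×0.316969 + 0.468248×0.492062 + 0.391876×0.190969 = 0.349580
  M+6: 0.468248×0.316969 + 0.391876×0.492062 = 0.341247
  M+8: 0.391876×0.316969 = 0.124213
Scale to base peak (0.349580) = 100: 7.64 : 45.27 : 100.00 : 97.62 : 35.53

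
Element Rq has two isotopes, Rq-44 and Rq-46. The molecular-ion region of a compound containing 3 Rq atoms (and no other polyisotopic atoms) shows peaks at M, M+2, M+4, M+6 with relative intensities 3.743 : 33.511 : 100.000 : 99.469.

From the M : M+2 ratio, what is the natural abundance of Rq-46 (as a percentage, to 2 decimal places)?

74.90%

Write p for the Rq-44 fraction. I(M+2)/I(M) = [C(3,1)·p^2·(1−p)] / p^3 = 3·(1−p)/p = 33.511/3.743 = 8.9530
(1−p)/p = 8.9530/3 = 2.9843  ⇒  p = 1/(1 + 2.9843) = 0.2510
Rq-44: 25.10%, Rq-46: 74.90%.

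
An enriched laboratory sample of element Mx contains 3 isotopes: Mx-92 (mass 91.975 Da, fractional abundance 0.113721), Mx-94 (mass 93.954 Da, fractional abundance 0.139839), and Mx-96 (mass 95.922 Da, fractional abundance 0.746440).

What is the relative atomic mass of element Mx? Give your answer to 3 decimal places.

Ar = Σ fᵢ·mᵢ = 0.113721 × 91.975 + 0.139839 × 93.954 + 0.746440 × 95.922
= 10.4595 + 13.1384 + 71.6000 = 95.1979 Da

95.198 Da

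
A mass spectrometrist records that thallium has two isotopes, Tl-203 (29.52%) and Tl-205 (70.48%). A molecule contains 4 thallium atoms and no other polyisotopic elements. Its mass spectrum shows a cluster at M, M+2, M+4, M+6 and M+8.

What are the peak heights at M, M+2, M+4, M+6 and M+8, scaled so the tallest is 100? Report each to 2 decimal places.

1.84 : 17.54 : 62.83 : 100.00 : 59.69

The 4 Tl atoms are independent, so intensities follow the terms of (0.2952 + 0.7048)^4.
P(M) = 0.2952^4 = 0.007594
P(M+2) = 4 × 0.2952^3 × 0.7048^1 = 0.072523
P(M+4) = 6 × 0.2952^2 × 0.7048^2 = 0.259726
P(M+6) = 4 × 0.2952^1 × 0.7048^3 = 0.413403
P(M+8) = 0.7048^4 = 0.246754
The M+6 peak is largest (0.413403); scaling to 100 gives 1.84 : 17.54 : 62.83 : 100.00 : 59.69.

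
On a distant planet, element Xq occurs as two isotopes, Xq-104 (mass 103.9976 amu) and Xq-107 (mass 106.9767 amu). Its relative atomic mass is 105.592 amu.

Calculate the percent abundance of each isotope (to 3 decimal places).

Writing the weighted mean with unknown fraction x of Xq-104:
103.9976·x + 106.9767·(1 − x) = 105.592
(103.9976 − 106.9767)·x = 105.592 − 106.9767
x = -1.3847 / -2.9791 = 0.46480 → 46.480% Xq-104, 53.520% Xq-107.

Xq-104: 46.480%, Xq-107: 53.520%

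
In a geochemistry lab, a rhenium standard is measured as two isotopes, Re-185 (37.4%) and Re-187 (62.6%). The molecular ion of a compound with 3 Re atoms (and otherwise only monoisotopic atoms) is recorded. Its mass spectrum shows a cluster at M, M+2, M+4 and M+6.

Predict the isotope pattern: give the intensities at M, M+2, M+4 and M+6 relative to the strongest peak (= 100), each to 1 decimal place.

Each Re atom is independently Re-185 (p = 0.374) or Re-187 (q = 0.626); the cluster is the binomial expansion (p + q)^3.
P(M) = 0.374^3 = 0.052314
P(M+2) = 3 × 0.374^2 × 0.626^1 = 0.262687
P(M+4) = 3 × 0.374^1 × 0.626^2 = 0.439685
P(M+6) = 0.626^3 = 0.245314
The M+4 peak is largest (0.439685); scaling to 100 gives 11.9 : 59.7 : 100.0 : 55.8.

11.9 : 59.7 : 100.0 : 55.8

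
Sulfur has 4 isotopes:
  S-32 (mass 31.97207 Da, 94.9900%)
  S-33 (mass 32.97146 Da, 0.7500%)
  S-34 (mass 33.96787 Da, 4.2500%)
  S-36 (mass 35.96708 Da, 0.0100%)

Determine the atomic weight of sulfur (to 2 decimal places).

Average mass = Σ (abundance × isotope mass) = 0.949900 × 31.97207 + 0.007500 × 32.97146 + 0.042500 × 33.96787 + 0.000100 × 35.96708
= 30.370269 + 0.247286 + 1.443634 + 0.003597 = 32.064786 Da

32.06 Da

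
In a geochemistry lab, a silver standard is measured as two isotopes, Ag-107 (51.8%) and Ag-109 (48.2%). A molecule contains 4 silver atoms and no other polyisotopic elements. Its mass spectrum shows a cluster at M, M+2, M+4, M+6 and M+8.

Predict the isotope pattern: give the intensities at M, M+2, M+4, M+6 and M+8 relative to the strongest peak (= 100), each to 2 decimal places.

The 4 Ag atoms are independent, so intensities follow the terms of (0.518 + 0.482)^4.
P(M) = 0.518^4 = 0.071998
P(M+2) = 4 × 0.518^3 × 0.482^1 = 0.267976
P(M+4) = 6 × 0.518^2 × 0.482^2 = 0.374029
P(M+6) = 4 × 0.518^1 × 0.482^3 = 0.232023
P(M+8) = 0.482^4 = 0.053974
The M+4 peak is largest (0.374029); scaling to 100 gives 19.25 : 71.65 : 100.00 : 62.03 : 14.43.

19.25 : 71.65 : 100.00 : 62.03 : 14.43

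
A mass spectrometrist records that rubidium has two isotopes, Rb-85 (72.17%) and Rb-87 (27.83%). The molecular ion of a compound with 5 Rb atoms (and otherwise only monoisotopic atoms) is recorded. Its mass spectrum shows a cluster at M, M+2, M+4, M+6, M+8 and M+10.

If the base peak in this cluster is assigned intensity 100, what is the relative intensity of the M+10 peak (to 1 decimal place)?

(0.7217 + 0.2783)^5 gives M 0.1958, M+2 0.3775, M+4 0.2911, M+6 0.1123, M+8 0.0216, M+10 0.0017; the largest is M+2.
P(M+2) = C(5,1) × 0.7217^4 × 0.2783^1 = 5 × 0.27128565 × 0.2783 = 0.377494 (base)
P(M+10) = C(5,5) × 0.7217^0 × 0.2783^5 = 1 × 1.0000 × 0.00166942 = 0.001669
Relative intensity = 0.001669 / 0.377494 × 100 = 0.4

0.4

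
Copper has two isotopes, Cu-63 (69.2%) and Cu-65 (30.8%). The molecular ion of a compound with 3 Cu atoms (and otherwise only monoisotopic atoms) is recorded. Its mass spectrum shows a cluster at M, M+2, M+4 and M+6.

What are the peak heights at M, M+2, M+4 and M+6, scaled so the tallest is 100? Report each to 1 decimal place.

The 3 Cu atoms are independent, so intensities follow the terms of (0.692 + 0.308)^3.
P(M) = 0.692^3 = 0.331374
P(M+2) = 3 × 0.692^2 × 0.308^1 = 0.442470
P(M+4) = 3 × 0.692^1 × 0.308^2 = 0.196938
P(M+6) = 0.308^3 = 0.029218
The M+2 peak is largest (0.442470); scaling to 100 gives 74.9 : 100.0 : 44.5 : 6.6.

74.9 : 100.0 : 44.5 : 6.6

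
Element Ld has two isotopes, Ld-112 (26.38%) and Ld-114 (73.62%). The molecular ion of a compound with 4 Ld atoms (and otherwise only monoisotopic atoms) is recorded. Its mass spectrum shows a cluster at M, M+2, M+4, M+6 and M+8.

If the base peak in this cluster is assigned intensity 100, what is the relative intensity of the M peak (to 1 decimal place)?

(0.2638 + 0.7362)^4 gives M 0.0048, M+2 0.0541, M+4 0.2263, M+6 0.4210, M+8 0.2938; the largest is M+6.
P(M+6) = C(4,3) × 0.2638^1 × 0.7362^3 = 4 × 0.2638 × 0.39901336 = 0.421039 (base)
P(M) = C(4,0) × 0.2638^4 × 0.7362^0 = 1 × 0.00484283 × 1.0000 = 0.004843
Relative intensity = 0.004843 / 0.421039 × 100 = 1.2

1.2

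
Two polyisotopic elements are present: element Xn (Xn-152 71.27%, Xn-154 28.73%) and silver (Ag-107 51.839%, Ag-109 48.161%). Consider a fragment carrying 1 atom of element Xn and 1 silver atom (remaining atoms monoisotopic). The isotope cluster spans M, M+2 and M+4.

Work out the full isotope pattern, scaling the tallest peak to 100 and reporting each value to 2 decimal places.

75.07 : 100.00 : 28.11

Element Xn pattern (n=1): 0.7127 : 0.2873
Silver pattern (n=1): 0.51839 : 0.48161
Convolve the two distributions (both contribute in 2-u steps):
  M: 0.7127×0.51839 = 0.369457
  M+2: 0.7127×0.48161 + 0.2873×0.51839 = 0.492177
  M+4: 0.2873×0.48161 = 0.138367
Scale to base peak (0.492177) = 100: 75.07 : 100.00 : 28.11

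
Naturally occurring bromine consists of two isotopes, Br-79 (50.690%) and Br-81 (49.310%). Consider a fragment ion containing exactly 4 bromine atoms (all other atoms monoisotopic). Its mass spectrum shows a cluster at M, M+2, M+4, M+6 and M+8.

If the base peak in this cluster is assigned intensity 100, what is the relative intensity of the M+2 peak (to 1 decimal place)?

(0.50690 + 0.49310)^4 gives M 0.0660, M+2 0.2569, M+4 0.3749, M+6 0.2431, M+8 0.0591; the largest is M+4.
P(M+4) = C(4,2) × 0.50690^2 × 0.49310^2 = 6 × 0.25694761 × 0.24314761 = 0.374857 (base)
P(M+2) = C(4,1) × 0.50690^3 × 0.49310^1 = 4 × 0.13024674 × 0.4931 = 0.256899
Relative intensity = 0.256899 / 0.374857 × 100 = 68.5

68.5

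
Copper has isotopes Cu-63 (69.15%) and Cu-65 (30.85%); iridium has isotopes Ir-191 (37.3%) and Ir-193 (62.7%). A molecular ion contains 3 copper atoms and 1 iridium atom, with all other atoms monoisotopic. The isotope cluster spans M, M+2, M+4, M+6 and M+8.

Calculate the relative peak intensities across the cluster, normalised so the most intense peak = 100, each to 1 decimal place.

33.1 : 100.0 : 94.3 : 36.2 : 4.9

Copper pattern (n=3): 0.33065611 : 0.44254842 : 0.19743483 : 0.02936064
Iridium pattern (n=1): 0.3730 : 0.6270
Convolve the two distributions (both contribute in 2-u steps):
  M: 0.33065611×0.3730 = 0.123335
  M+2: 0.33065611×0.6270 + 0.44254842×0.3730 = 0.372392
  M+4: 0.44254842×0.6270 + 0.19743483×0.3730 = 0.351121
  M+6: 0.19743483×0.6270 + 0.02936064×0.3730 = 0.134743
  M+8: 0.02936064×0.6270 = 0.018409
Scale to base peak (0.372392) = 100: 33.1 : 100.0 : 94.3 : 36.2 : 4.9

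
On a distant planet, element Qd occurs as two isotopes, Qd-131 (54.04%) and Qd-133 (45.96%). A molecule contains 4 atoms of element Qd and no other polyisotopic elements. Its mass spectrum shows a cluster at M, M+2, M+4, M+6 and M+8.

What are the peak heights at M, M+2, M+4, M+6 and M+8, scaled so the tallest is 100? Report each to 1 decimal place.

Each Qd atom is independently Qd-131 (p = 0.5404) or Qd-133 (q = 0.4596); the cluster is the binomial expansion (p + q)^4.
P(M) = 0.5404^4 = 0.085283
P(M+2) = 4 × 0.5404^3 × 0.4596^1 = 0.290126
P(M+4) = 6 × 0.5404^2 × 0.4596^2 = 0.370120
P(M+6) = 4 × 0.5404^1 × 0.4596^3 = 0.209853
P(M+8) = 0.4596^4 = 0.044619
The M+4 peak is largest (0.370120); scaling to 100 gives 23.0 : 78.4 : 100.0 : 56.7 : 12.1.

23.0 : 78.4 : 100.0 : 56.7 : 12.1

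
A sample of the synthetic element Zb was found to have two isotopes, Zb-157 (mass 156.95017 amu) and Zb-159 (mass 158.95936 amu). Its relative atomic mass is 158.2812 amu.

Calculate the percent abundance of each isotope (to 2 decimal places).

Writing the weighted mean with unknown fraction x of Zb-157:
156.95017·x + 158.95936·(1 − x) = 158.2812
(156.95017 − 158.95936)·x = 158.2812 − 158.95936
x = -0.67816 / -2.00919 = 0.33753 → 33.75% Zb-157, 66.25% Zb-159.

Zb-157: 33.75%, Zb-159: 66.25%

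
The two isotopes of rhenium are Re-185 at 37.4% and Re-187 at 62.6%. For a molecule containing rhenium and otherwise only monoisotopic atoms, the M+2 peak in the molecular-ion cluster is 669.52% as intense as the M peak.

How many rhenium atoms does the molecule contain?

4

For n independent Re atoms, I(M+2)/I(M) = n · (abundance Re-187) / (abundance Re-185) = n · 0.626/0.374.
n = 6.6952 × 0.374/0.626 = 4.00 ≈ 4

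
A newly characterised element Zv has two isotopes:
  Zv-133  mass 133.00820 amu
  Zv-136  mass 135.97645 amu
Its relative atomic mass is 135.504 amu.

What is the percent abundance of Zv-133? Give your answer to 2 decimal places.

Let x be the fractional abundance of Zv-133; then Zv-136 has abundance 1 − x.
133.00820·x + 135.97645·(1 − x) = 135.504
(133.00820 − 135.97645)·x = 135.504 − 135.97645
x = -0.47245 / -2.96825 = 0.15917 → 15.92% Zv-133, 84.08% Zv-136.

15.92%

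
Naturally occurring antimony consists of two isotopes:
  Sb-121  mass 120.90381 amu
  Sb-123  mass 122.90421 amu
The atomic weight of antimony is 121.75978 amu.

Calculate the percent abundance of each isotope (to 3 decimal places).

Sb-121: 57.210%, Sb-123: 42.790%

Writing the weighted mean with unknown fraction x of Sb-121:
120.90381·x + 122.90421·(1 − x) = 121.75978
(120.90381 − 122.90421)·x = 121.75978 − 122.90421
x = -1.14443 / -2.00040 = 0.57210 → 57.210% Sb-121, 42.790% Sb-123.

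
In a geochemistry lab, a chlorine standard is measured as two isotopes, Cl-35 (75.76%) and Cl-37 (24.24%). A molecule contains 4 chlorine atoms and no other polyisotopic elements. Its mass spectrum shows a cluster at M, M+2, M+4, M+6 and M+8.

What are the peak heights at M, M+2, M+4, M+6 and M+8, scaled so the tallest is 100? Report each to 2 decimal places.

Each Cl atom is independently Cl-35 (p = 0.7576) or Cl-37 (q = 0.2424); the cluster is the binomial expansion (p + q)^4.
P(M) = 0.7576^4 = 0.329428
P(M+2) = 4 × 0.7576^3 × 0.2424^1 = 0.421612
P(M+4) = 6 × 0.7576^2 × 0.2424^2 = 0.202347
P(M+6) = 4 × 0.7576^1 × 0.2424^3 = 0.043162
P(M+8) = 0.2424^4 = 0.003452
The M+2 peak is largest (0.421612); scaling to 100 gives 78.14 : 100.00 : 47.99 : 10.24 : 0.82.

78.14 : 100.00 : 47.99 : 10.24 : 0.82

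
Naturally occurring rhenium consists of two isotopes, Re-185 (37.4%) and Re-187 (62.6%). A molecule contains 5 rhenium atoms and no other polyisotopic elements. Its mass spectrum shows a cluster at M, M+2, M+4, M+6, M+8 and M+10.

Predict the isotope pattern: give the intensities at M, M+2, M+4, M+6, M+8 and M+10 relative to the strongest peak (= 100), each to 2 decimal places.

Each Re atom is independently Re-185 (p = 0.374) or Re-187 (q = 0.626); the cluster is the binomial expansion (p + q)^5.
P(M) = 0.374^5 = 0.007317
P(M+2) = 5 × 0.374^4 × 0.626^1 = 0.061239
P(M+4) = 10 × 0.374^3 × 0.626^2 = 0.205005
P(M+6) = 10 × 0.374^2 × 0.626^3 = 0.343136
P(M+8) = 5 × 0.374^1 × 0.626^4 = 0.287170
P(M+10) = 0.626^5 = 0.096133
The M+6 peak is largest (0.343136); scaling to 100 gives 2.13 : 17.85 : 59.74 : 100.00 : 83.69 : 28.02.

2.13 : 17.85 : 59.74 : 100.00 : 83.69 : 28.02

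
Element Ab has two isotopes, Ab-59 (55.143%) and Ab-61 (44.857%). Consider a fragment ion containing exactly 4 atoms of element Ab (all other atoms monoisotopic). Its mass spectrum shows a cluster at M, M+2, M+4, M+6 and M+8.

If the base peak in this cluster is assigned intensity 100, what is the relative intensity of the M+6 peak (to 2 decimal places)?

Term probabilities: M 0.0925, M+2 0.3009, M+4 0.3671, M+6 0.1991, M+8 0.0405. Base peak = M+4.
P(M+4) = C(4,2) × 0.55143^2 × 0.44857^2 = 6 × 0.30407504 × 0.20121504 = 0.367107 (base)
P(M+6) = C(4,3) × 0.55143^1 × 0.44857^3 = 4 × 0.55143 × 0.09025903 = 0.199086
Relative intensity = 0.199086 / 0.367107 × 100 = 54.23

54.23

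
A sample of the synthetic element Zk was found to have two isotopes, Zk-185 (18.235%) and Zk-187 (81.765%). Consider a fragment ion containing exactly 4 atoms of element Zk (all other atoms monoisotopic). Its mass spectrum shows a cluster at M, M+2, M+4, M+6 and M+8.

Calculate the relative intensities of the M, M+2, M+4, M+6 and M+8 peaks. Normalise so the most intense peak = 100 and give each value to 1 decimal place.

0.2 : 4.4 : 29.8 : 89.2 : 100.0

Expanding (0.18235 + 0.81765)^4:
P(M) = 0.18235^4 = 0.001106
P(M+2) = 4 × 0.18235^3 × 0.81765^1 = 0.019831
P(M+4) = 6 × 0.18235^2 × 0.81765^2 = 0.133382
P(M+6) = 4 × 0.18235^1 × 0.81765^3 = 0.398720
P(M+8) = 0.81765^4 = 0.446961
The M+8 peak is largest (0.446961); scaling to 100 gives 0.2 : 4.4 : 29.8 : 89.2 : 100.0.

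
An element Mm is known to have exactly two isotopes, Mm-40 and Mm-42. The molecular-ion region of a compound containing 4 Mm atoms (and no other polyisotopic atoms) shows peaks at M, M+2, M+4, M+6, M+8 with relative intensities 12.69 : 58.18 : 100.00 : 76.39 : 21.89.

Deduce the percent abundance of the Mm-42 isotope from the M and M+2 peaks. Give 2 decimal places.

53.41%

Let p = fractional abundance of Mm-40. I(M+2)/I(M) = [C(4,1)·p^3·(1−p)] / p^4 = 4·(1−p)/p = 58.18/12.69 = 4.5847
(1−p)/p = 4.5847/4 = 1.1462  ⇒  p = 1/(1 + 1.1462) = 0.4659
Mm-40: 46.59%, Mm-42: 53.41%.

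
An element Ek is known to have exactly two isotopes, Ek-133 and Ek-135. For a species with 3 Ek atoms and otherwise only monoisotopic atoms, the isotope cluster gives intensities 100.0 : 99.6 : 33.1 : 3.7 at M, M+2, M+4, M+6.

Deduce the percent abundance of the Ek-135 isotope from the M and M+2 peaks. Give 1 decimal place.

Let p = fractional abundance of Ek-133. I(M+2)/I(M) = [C(3,1)·p^2·(1−p)] / p^3 = 3·(1−p)/p = 99.6/100.0 = 0.9960
(1−p)/p = 0.9960/3 = 0.3320  ⇒  p = 1/(1 + 0.3320) = 0.7508
Ek-133: 75.1%, Ek-135: 24.9%.

24.9%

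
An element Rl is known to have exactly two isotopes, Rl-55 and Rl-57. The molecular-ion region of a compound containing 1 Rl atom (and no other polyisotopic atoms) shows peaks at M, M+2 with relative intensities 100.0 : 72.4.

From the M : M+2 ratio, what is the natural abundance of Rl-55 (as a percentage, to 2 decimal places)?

If p is the fraction of Rl that is Rl-55, then I(M+2)/I(M) = [C(1,1)·p^0·(1−p)] / p^1 = 1·(1−p)/p = 72.4/100.0 = 0.7240
(1−p)/p = 0.7240/1 = 0.7240  ⇒  p = 1/(1 + 0.7240) = 0.5800
Rl-55: 58.00%, Rl-57: 42.00%.

58.00%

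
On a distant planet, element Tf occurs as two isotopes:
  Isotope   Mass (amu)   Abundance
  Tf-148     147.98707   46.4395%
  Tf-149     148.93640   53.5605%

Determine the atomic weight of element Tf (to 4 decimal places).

148.4955 amu

Weight each isotope mass by its fractional abundance: 0.464395 × 147.98707 + 0.535605 × 148.93640
= 68.724455 + 79.771081 = 148.495536 amu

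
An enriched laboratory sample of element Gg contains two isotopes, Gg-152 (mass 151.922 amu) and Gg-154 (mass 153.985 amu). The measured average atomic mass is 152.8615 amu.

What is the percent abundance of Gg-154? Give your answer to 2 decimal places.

45.54%

With x = fraction of Gg-152 (so Gg-154 is 1 − x):
151.922·x + 153.985·(1 − x) = 152.8615
(151.922 − 153.985)·x = 152.8615 − 153.985
x = -1.1235 / -2.063 = 0.54460 → 54.46% Gg-152, 45.54% Gg-154.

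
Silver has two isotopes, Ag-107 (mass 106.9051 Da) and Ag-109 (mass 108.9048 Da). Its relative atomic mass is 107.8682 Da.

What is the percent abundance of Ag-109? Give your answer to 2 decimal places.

48.16%

Let x be the fractional abundance of Ag-107; then Ag-109 has abundance 1 − x.
106.9051·x + 108.9048·(1 − x) = 107.8682
(106.9051 − 108.9048)·x = 107.8682 − 108.9048
x = -1.0366 / -1.9997 = 0.51838 → 51.84% Ag-107, 48.16% Ag-109.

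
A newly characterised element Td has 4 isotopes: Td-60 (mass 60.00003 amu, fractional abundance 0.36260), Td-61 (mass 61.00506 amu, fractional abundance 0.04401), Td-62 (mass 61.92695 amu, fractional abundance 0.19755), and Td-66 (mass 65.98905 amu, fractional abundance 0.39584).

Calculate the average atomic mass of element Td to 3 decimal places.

62.796 amu

The abundance-weighted mean is 0.36260 × 60.00003 + 0.04401 × 61.00506 + 0.19755 × 61.92695 + 0.39584 × 65.98905
= 21.756011 + 2.684833 + 12.233669 + 26.121106 = 62.795619 amu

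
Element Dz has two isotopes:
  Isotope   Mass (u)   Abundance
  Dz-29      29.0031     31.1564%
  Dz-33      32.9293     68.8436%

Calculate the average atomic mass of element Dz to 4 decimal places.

31.7060 u

Ar = Σ fᵢ·mᵢ = 0.311564 × 29.0031 + 0.688436 × 32.9293
= 9.03632 + 22.66972 = 31.70604 u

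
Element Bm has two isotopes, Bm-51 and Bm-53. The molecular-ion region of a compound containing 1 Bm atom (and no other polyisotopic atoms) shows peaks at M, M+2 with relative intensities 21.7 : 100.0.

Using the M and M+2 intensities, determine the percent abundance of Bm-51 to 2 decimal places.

17.83%

If p is the fraction of Bm that is Bm-51, then I(M+2)/I(M) = [C(1,1)·p^0·(1−p)] / p^1 = 1·(1−p)/p = 100.0/21.7 = 4.6083
(1−p)/p = 4.6083/1 = 4.6083  ⇒  p = 1/(1 + 4.6083) = 0.1783
Bm-51: 17.83%, Bm-53: 82.17%.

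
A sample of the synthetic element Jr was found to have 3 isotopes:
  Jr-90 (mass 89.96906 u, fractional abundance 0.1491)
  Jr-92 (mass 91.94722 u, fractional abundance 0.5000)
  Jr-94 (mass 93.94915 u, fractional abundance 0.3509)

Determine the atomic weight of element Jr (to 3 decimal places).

92.355 u

Ar = Σ fᵢ·mᵢ = 0.1491 × 89.96906 + 0.5000 × 91.94722 + 0.3509 × 93.94915
= 13.414387 + 45.973610 + 32.966757 = 92.354754 u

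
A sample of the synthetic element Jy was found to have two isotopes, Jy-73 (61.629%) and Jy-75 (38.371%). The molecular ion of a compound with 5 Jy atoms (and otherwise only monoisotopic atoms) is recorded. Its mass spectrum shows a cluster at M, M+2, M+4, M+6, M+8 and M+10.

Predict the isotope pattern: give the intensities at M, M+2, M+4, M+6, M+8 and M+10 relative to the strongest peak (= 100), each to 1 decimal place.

25.8 : 80.3 : 100.0 : 62.3 : 19.4 : 2.4

Expanding (0.61629 + 0.38371)^5:
P(M) = 0.61629^5 = 0.088905
P(M+2) = 5 × 0.61629^4 × 0.38371^1 = 0.276767
P(M+4) = 10 × 0.61629^3 × 0.38371^2 = 0.344637
P(M+6) = 10 × 0.61629^2 × 0.38371^3 = 0.214575
P(M+8) = 5 × 0.61629^1 × 0.38371^4 = 0.066799
P(M+10) = 0.38371^5 = 0.008318
The M+4 peak is largest (0.344637); scaling to 100 gives 25.8 : 80.3 : 100.0 : 62.3 : 19.4 : 2.4.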